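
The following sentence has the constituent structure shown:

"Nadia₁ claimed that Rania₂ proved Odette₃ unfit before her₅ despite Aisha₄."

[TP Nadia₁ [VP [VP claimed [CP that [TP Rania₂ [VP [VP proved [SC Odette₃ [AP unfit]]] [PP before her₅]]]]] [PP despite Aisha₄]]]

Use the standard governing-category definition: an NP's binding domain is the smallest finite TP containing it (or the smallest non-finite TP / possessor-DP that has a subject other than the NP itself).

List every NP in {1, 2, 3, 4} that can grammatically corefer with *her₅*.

*her* is a pronoun, so Principle B applies: it must be free in its binding domain.
Binding domain of *her₅*: the embedded TP, whose subject is Rania₂.
*Nadia₁* c-commands the pronoun but from outside its binding domain, and is not c-commanded by it → coindexation permitted.
*Rania₂* c-commands the pronoun within its binding domain → coindexation would violate Principle B.
*Odette₃* and the pronoun do not c-command one another → neither Principle B nor Principle C is at stake; coindexation permitted.
*Aisha₄* and the pronoun do not c-command one another → neither Principle B nor Principle C is at stake; coindexation permitted.

{1, 3, 4}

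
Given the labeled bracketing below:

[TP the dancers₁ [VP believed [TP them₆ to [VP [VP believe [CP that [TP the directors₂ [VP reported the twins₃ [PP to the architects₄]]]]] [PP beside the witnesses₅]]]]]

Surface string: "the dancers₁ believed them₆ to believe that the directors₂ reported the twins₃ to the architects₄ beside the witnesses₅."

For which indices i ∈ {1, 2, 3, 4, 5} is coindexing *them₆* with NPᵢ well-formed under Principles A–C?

none

*them* is a pronoun, so Principle B applies: it must be free in its binding domain.
Binding domain of *them₆*: the matrix TP, whose subject is the dancers₁.
*the dancers₁* c-commands the pronoun within its binding domain → coindexation would violate Principle B.
*the directors₂*: the pronoun c-commands this R-expression → coindexation would violate Principle C on *the directors₂*.
*the twins₃*: the pronoun c-commands this R-expression → coindexation would violate Principle C on *the twins₃*.
*the architects₄*: the pronoun c-commands this R-expression → coindexation would violate Principle C on *the architects₄*.
*the witnesses₅*: the pronoun c-commands this R-expression → coindexation would violate Principle C on *the witnesses₅*.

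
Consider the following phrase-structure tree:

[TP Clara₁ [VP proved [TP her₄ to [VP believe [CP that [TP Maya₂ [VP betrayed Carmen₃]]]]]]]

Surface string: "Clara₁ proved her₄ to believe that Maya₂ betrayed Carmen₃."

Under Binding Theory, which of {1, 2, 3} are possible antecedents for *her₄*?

none

*her* is a pronoun, so Principle B applies: it must be free in its binding domain.
Binding domain of *her₄*: the matrix TP, whose subject is Clara₁.
*Clara₁* c-commands the pronoun within its binding domain → coindexation would violate Principle B.
*Maya₂*: the pronoun c-commands this R-expression → coindexation would violate Principle C on *Maya₂*.
*Carmen₃*: the pronoun c-commands this R-expression → coindexation would violate Principle C on *Carmen₃*.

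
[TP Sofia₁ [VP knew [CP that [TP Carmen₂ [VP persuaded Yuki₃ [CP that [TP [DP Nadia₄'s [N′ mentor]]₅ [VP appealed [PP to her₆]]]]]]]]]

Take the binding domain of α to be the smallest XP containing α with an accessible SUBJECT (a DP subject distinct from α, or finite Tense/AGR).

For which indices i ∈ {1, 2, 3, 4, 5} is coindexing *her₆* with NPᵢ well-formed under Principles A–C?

*her* is a pronoun, so Principle B applies: it must be free in its binding domain.
Binding domain of *her₆*: the embedded TP, whose subject is [Nadia₄'s mentor]₅.
*Sofia₁* c-commands the pronoun but from outside its binding domain, and is not c-commanded by it → coindexation permitted.
*Carmen₂* c-commands the pronoun but from outside its binding domain, and is not c-commanded by it → coindexation permitted.
*Yuki₃* c-commands the pronoun but from outside its binding domain, and is not c-commanded by it → coindexation permitted.
*Nadia₄* and the pronoun do not c-command one another → neither Principle B nor Principle C is at stake; coindexation permitted.
*[Nadia₄'s mentor]₅* c-commands the pronoun within its binding domain → coindexation would violate Principle B.

{1, 2, 3, 4}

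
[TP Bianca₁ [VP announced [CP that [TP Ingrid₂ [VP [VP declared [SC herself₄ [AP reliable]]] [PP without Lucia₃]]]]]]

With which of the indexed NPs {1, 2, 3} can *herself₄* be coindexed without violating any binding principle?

{2}

*herself* is an anaphor, so Principle A applies: it must be bound in its binding domain.
Binding domain of *herself₄*: the embedded TP, whose subject is Ingrid₂.
*Bianca₁* c-commands the anaphor but is outside its binding domain → cannot satisfy Principle A.
*Ingrid₂* c-commands the anaphor within its binding domain → licit binder.
*Lucia₃* does not c-command the anaphor → cannot bind it.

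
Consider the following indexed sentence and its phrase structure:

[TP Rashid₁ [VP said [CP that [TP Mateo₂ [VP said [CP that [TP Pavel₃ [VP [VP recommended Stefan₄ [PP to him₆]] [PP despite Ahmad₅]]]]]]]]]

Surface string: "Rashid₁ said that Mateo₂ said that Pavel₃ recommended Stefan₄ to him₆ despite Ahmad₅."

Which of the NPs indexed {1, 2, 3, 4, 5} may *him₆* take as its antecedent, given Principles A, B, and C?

{1, 2, 5}

*him* is a pronoun, so Principle B applies: it must be free in its binding domain.
Binding domain of *him₆*: the embedded TP, whose subject is Pavel₃.
*Rashid₁* c-commands the pronoun but from outside its binding domain, and is not c-commanded by it → coindexation permitted.
*Mateo₂* c-commands the pronoun but from outside its binding domain, and is not c-commanded by it → coindexation permitted.
*Pavel₃* c-commands the pronoun within its binding domain → coindexation would violate Principle B.
*Stefan₄* c-commands the pronoun within its binding domain → coindexation would violate Principle B.
*Ahmad₅* and the pronoun do not c-command one another → neither Principle B nor Principle C is at stake; coindexation permitted.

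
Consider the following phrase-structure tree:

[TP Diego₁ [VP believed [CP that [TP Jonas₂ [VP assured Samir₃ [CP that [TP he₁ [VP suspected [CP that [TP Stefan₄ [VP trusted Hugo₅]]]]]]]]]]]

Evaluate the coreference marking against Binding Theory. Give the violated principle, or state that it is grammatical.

The two coindexed NPs are *Diego₁* and *he₁*.
*he₁* is a pronoun; nothing c-commands it within its binding domain (the embedded TP.), so Principle B holds trivially.
*Diego₁* is an R-expression; *he₁* does not c-command it, and no other NP shares its index, so Principle C is satisfied.
All principles are respected.

grammatical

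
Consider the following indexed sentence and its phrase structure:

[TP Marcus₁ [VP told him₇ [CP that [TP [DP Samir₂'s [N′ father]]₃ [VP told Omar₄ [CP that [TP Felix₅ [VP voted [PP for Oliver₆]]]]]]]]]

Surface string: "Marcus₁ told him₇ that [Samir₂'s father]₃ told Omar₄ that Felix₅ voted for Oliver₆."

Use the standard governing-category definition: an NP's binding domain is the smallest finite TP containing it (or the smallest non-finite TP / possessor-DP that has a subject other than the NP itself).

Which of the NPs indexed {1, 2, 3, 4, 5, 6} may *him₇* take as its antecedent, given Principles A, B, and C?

*him* is a pronoun, so Principle B applies: it must be free in its binding domain.
Binding domain of *him₇*: the matrix TP, whose subject is Marcus₁.
*Marcus₁* c-commands the pronoun within its binding domain → coindexation would violate Principle B.
*Samir₂*: the pronoun c-commands this R-expression → coindexation would violate Principle C on *Samir₂*.
*[Samir₂'s father]₃*: the pronoun c-commands this R-expression → coindexation would violate Principle C on *[Samir₂'s father]₃*.
*Omar₄*: the pronoun c-commands this R-expression → coindexation would violate Principle C on *Omar₄*.
*Felix₅*: the pronoun c-commands this R-expression → coindexation would violate Principle C on *Felix₅*.
*Oliver₆*: the pronoun c-commands this R-expression → coindexation would violate Principle C on *Oliver₆*.

none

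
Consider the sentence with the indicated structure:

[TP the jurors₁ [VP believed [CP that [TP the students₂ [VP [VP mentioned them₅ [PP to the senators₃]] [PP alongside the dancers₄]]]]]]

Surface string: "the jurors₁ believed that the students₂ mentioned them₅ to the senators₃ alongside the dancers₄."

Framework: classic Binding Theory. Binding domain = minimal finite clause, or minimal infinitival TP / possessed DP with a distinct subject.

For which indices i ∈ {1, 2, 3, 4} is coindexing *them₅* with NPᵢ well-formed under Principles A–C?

*them* is a pronoun, so Principle B applies: it must be free in its binding domain.
Binding domain of *them₅*: the embedded TP, whose subject is the students₂.
*the jurors₁* c-commands the pronoun but from outside its binding domain, and is not c-commanded by it → coindexation permitted.
*the students₂* c-commands the pronoun within its binding domain → coindexation would violate Principle B.
*the senators₃*: the pronoun c-commands this R-expression → coindexation would violate Principle C on *the senators₃*.
*the dancers₄* and the pronoun do not c-command one another → neither Principle B nor Principle C is at stake; coindexation permitted.

{1, 4}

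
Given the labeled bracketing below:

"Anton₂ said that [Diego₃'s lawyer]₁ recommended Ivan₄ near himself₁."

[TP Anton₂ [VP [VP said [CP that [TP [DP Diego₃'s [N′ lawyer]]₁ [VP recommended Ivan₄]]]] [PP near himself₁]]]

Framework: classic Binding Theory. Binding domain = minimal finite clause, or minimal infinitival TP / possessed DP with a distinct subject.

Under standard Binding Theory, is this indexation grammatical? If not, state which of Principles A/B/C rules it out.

Principle A

The two coindexed NPs are *[Diego₃'s lawyer]₁* and *himself₁*.
*himself₁* is an anaphor. Principle A requires it to be bound within its binding domain — the matrix TP, whose subject is Anton₂.
Within that domain it is c-commanded by *Anton₂*, which does not share its index.
*[Diego₃'s lawyer]₁* does not c-command the anaphor at all.
The anaphor is unbound in its domain → Principle A violation.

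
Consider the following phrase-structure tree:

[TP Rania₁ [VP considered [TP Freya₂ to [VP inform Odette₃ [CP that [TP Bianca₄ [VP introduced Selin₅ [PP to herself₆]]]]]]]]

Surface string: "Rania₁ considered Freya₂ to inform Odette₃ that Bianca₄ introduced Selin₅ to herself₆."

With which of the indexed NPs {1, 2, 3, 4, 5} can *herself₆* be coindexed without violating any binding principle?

{4, 5}

*herself* is an anaphor, so Principle A applies: it must be bound in its binding domain.
Binding domain of *herself₆*: the embedded TP, whose subject is Bianca₄.
*Rania₁* c-commands the anaphor but is outside its binding domain → cannot satisfy Principle A.
*Freya₂* c-commands the anaphor but is outside its binding domain → cannot satisfy Principle A.
*Odette₃* c-commands the anaphor but is outside its binding domain → cannot satisfy Principle A.
*Bianca₄* c-commands the anaphor within its binding domain → licit binder.
*Selin₅* c-commands the anaphor within its binding domain → licit binder.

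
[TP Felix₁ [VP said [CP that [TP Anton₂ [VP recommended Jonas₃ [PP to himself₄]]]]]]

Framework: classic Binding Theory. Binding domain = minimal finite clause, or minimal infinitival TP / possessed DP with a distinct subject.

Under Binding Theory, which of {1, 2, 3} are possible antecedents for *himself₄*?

*himself* is an anaphor, so Principle A applies: it must be bound in its binding domain.
Binding domain of *himself₄*: the embedded TP, whose subject is Anton₂.
*Felix₁* c-commands the anaphor but is outside its binding domain → cannot satisfy Principle A.
*Anton₂* c-commands the anaphor within its binding domain → licit binder.
*Jonas₃* c-commands the anaphor within its binding domain → licit binder.

{2, 3}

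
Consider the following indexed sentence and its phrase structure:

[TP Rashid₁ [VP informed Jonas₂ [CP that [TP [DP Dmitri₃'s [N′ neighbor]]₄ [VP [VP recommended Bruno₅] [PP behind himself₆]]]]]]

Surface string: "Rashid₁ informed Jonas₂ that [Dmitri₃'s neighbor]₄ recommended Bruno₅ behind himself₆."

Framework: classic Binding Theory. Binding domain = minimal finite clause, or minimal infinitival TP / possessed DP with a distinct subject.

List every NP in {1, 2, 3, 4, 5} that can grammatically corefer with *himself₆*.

{4}

*himself* is an anaphor, so Principle A applies: it must be bound in its binding domain.
Binding domain of *himself₆*: the embedded TP, whose subject is [Dmitri₃'s neighbor]₄.
*Rashid₁* c-commands the anaphor but is outside its binding domain → cannot satisfy Principle A.
*Jonas₂* c-commands the anaphor but is outside its binding domain → cannot satisfy Principle A.
*Dmitri₃* does not c-command the anaphor → cannot bind it.
*[Dmitri₃'s neighbor]₄* c-commands the anaphor within its binding domain → licit binder.
*Bruno₅* does not c-command the anaphor → cannot bind it.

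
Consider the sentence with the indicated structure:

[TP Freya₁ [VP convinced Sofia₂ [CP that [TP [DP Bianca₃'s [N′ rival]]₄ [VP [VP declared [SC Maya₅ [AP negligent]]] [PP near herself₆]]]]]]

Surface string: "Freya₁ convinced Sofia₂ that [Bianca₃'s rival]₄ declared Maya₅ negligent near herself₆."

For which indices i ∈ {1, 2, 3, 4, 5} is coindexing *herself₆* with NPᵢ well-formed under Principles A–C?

{4}

*herself* is an anaphor, so Principle A applies: it must be bound in its binding domain.
Binding domain of *herself₆*: the embedded TP, whose subject is [Bianca₃'s rival]₄.
*Freya₁* c-commands the anaphor but is outside its binding domain → cannot satisfy Principle A.
*Sofia₂* c-commands the anaphor but is outside its binding domain → cannot satisfy Principle A.
*Bianca₃* does not c-command the anaphor → cannot bind it.
*[Bianca₃'s rival]₄* c-commands the anaphor within its binding domain → licit binder.
*Maya₅* does not c-command the anaphor → cannot bind it.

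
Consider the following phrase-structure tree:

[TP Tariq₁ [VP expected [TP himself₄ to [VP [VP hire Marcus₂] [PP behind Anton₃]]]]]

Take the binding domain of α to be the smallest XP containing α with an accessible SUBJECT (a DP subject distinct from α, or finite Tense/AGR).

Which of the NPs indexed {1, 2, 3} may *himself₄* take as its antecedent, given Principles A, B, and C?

{1}

*himself* is an anaphor, so Principle A applies: it must be bound in its binding domain.
Binding domain of *himself₄*: the matrix TP, whose subject is Tariq₁.
*Tariq₁* c-commands the anaphor within its binding domain → licit binder.
*Marcus₂* does not c-command the anaphor → cannot bind it.
*Anton₃* does not c-command the anaphor → cannot bind it.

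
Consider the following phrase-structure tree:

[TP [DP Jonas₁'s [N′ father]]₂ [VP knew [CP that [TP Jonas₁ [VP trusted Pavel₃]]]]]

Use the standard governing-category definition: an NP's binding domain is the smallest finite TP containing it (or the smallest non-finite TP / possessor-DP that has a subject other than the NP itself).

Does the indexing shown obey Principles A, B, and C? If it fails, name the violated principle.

grammatical

The two coindexed NPs are *Jonas₁* and *Jonas₁*.
*Jonas₁* is an R-expression; no coindexed NP c-commands it, so Principle C holds.
*Jonas₁* is an R-expression; *Jonas₁* does not c-command it, and no other NP shares its index, so Principle C is satisfied.
All principles are respected.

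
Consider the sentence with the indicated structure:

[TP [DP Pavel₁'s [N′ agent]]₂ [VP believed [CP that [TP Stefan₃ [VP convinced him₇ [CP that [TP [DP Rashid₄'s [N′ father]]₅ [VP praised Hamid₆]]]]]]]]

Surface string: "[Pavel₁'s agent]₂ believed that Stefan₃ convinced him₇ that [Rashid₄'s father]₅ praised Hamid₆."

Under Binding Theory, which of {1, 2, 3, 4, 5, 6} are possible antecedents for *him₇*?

*him* is a pronoun, so Principle B applies: it must be free in its binding domain.
Binding domain of *him₇*: the embedded TP, whose subject is Stefan₃.
*Pavel₁* and the pronoun do not c-command one another → neither Principle B nor Principle C is at stake; coindexation permitted.
*[Pavel₁'s agent]₂* c-commands the pronoun but from outside its binding domain, and is not c-commanded by it → coindexation permitted.
*Stefan₃* c-commands the pronoun within its binding domain → coindexation would violate Principle B.
*Rashid₄*: the pronoun c-commands this R-expression → coindexation would violate Principle C on *Rashid₄*.
*[Rashid₄'s father]₅*: the pronoun c-commands this R-expression → coindexation would violate Principle C on *[Rashid₄'s father]₅*.
*Hamid₆*: the pronoun c-commands this R-expression → coindexation would violate Principle C on *Hamid₆*.

{1, 2}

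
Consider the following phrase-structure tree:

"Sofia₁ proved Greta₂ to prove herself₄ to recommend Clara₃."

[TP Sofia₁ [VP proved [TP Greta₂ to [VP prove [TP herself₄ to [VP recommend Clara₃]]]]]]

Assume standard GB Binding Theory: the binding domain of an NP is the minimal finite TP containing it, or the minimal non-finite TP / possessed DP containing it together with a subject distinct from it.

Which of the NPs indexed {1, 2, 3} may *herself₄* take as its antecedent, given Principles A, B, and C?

*herself* is an anaphor, so Principle A applies: it must be bound in its binding domain.
Binding domain of *herself₄*: the embedded TP, whose subject is Greta₂.
*Sofia₁* c-commands the anaphor but is outside its binding domain → cannot satisfy Principle A.
*Greta₂* c-commands the anaphor within its binding domain → licit binder.
*Clara₃* does not c-command the anaphor → cannot bind it.

{2}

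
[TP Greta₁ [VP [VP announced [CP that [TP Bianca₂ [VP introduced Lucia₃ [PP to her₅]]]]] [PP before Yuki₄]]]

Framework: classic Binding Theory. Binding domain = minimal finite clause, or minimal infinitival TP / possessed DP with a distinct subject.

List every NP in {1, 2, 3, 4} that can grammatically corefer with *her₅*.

*her* is a pronoun, so Principle B applies: it must be free in its binding domain.
Binding domain of *her₅*: the embedded TP, whose subject is Bianca₂.
*Greta₁* c-commands the pronoun but from outside its binding domain, and is not c-commanded by it → coindexation permitted.
*Bianca₂* c-commands the pronoun within its binding domain → coindexation would violate Principle B.
*Lucia₃* c-commands the pronoun within its binding domain → coindexation would violate Principle B.
*Yuki₄* and the pronoun do not c-command one another → neither Principle B nor Principle C is at stake; coindexation permitted.

{1, 4}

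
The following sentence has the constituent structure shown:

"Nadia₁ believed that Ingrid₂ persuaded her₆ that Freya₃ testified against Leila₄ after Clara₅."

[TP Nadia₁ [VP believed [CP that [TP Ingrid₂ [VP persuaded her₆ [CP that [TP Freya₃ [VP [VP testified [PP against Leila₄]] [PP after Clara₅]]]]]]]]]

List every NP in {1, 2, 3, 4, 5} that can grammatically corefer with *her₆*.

*her* is a pronoun, so Principle B applies: it must be free in its binding domain.
Binding domain of *her₆*: the embedded TP, whose subject is Ingrid₂.
*Nadia₁* c-commands the pronoun but from outside its binding domain, and is not c-commanded by it → coindexation permitted.
*Ingrid₂* c-commands the pronoun within its binding domain → coindexation would violate Principle B.
*Freya₃*: the pronoun c-commands this R-expression → coindexation would violate Principle C on *Freya₃*.
*Leila₄*: the pronoun c-commands this R-expression → coindexation would violate Principle C on *Leila₄*.
*Clara₅*: the pronoun c-commands this R-expression → coindexation would violate Principle C on *Clara₅*.

{1}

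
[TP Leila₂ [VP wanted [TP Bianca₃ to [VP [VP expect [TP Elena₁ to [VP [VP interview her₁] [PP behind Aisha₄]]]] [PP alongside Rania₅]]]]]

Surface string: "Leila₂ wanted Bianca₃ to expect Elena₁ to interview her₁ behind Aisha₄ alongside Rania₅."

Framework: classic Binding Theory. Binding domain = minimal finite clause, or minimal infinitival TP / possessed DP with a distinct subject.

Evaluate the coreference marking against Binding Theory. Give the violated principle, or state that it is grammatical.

Principle B

The two coindexed NPs are *Elena₁* and *her₁*.
*her₁* is a pronoun. Its binding domain is the embedded TP, whose subject is Elena₁.
*Elena₁* c-commands it within that domain and carries the same index.
The pronoun is locally bound → Principle B violation.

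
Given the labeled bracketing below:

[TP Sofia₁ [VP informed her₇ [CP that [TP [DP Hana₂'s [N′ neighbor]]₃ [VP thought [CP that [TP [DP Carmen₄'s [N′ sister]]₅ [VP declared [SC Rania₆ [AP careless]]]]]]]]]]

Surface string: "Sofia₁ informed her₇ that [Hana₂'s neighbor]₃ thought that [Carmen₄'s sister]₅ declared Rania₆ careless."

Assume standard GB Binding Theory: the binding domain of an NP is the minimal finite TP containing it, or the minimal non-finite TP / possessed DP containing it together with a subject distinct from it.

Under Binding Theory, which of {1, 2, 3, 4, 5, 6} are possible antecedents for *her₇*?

*her* is a pronoun, so Principle B applies: it must be free in its binding domain.
Binding domain of *her₇*: the matrix TP, whose subject is Sofia₁.
*Sofia₁* c-commands the pronoun within its binding domain → coindexation would violate Principle B.
*Hana₂*: the pronoun c-commands this R-expression → coindexation would violate Principle C on *Hana₂*.
*[Hana₂'s neighbor]₃*: the pronoun c-commands this R-expression → coindexation would violate Principle C on *[Hana₂'s neighbor]₃*.
*Carmen₄*: the pronoun c-commands this R-expression → coindexation would violate Principle C on *Carmen₄*.
*[Carmen₄'s sister]₅*: the pronoun c-commands this R-expression → coindexation would violate Principle C on *[Carmen₄'s sister]₅*.
*Rania₆*: the pronoun c-commands this R-expression → coindexation would violate Principle C on *Rania₆*.

none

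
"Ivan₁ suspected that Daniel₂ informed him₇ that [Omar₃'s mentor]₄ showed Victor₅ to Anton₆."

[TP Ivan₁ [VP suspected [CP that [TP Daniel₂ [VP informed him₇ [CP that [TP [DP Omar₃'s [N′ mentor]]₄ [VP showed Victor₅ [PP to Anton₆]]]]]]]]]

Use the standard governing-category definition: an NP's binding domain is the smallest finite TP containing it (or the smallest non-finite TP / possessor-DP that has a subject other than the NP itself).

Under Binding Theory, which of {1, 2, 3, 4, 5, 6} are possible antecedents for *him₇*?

{1}

*him* is a pronoun, so Principle B applies: it must be free in its binding domain.
Binding domain of *him₇*: the embedded TP, whose subject is Daniel₂.
*Ivan₁* c-commands the pronoun but from outside its binding domain, and is not c-commanded by it → coindexation permitted.
*Daniel₂* c-commands the pronoun within its binding domain → coindexation would violate Principle B.
*Omar₃*: the pronoun c-commands this R-expression → coindexation would violate Principle C on *Omar₃*.
*[Omar₃'s mentor]₄*: the pronoun c-commands this R-expression → coindexation would violate Principle C on *[Omar₃'s mentor]₄*.
*Victor₅*: the pronoun c-commands this R-expression → coindexation would violate Principle C on *Victor₅*.
*Anton₆*: the pronoun c-commands this R-expression → coindexation would violate Principle C on *Anton₆*.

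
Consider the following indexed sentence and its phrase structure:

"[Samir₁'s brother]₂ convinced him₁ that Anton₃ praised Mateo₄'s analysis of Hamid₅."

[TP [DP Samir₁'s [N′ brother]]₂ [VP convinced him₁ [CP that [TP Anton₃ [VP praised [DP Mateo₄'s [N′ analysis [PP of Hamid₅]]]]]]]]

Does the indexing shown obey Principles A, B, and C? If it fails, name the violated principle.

The two coindexed NPs are *Samir₁* and *him₁*.
*him₁* is a pronoun; its binding domain is the matrix TP, whose subject is [Samir₁'s brother]₂. Within that domain it is c-commanded only by *[Samir₁'s brother]₂*, which carries a different index — the pronoun is free locally, so Principle B holds.
*Samir₁* is an R-expression; *him₁* does not c-command it, and no other NP shares its index, so Principle C is satisfied.
All principles are respected.

grammatical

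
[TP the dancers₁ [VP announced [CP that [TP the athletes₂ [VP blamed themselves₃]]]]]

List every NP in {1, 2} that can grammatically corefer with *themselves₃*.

*themselves* is an anaphor, so Principle A applies: it must be bound in its binding domain.
Binding domain of *themselves₃*: the embedded TP, whose subject is the athletes₂.
*the dancers₁* c-commands the anaphor but is outside its binding domain → cannot satisfy Principle A.
*the athletes₂* c-commands the anaphor within its binding domain → licit binder.

{2}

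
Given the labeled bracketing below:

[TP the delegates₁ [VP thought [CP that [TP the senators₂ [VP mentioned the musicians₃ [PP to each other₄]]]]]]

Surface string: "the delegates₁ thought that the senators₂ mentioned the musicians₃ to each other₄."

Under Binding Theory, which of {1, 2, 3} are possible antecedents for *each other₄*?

*each other* is an anaphor, so Principle A applies: it must be bound in its binding domain.
Binding domain of *each other₄*: the embedded TP, whose subject is the senators₂.
*the delegates₁* c-commands the anaphor but is outside its binding domain → cannot satisfy Principle A.
*the senators₂* c-commands the anaphor within its binding domain → licit binder.
*the musicians₃* c-commands the anaphor within its binding domain → licit binder.

{2, 3}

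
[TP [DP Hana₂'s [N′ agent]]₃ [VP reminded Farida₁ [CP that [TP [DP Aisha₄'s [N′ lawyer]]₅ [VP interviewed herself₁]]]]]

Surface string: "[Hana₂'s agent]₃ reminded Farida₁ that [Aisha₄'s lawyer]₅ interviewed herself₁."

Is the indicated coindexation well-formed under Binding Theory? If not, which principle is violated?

Principle A

The two coindexed NPs are *Farida₁* and *herself₁*.
*herself₁* is an anaphor. Principle A requires it to be bound within its binding domain — the embedded TP, whose subject is [Aisha₄'s lawyer]₅.
Within that domain it is c-commanded by *[Aisha₄'s lawyer]₅*, which does not share its index.
*Farida₁* does c-command the anaphor, but from outside its binding domain.
The anaphor is unbound in its domain → Principle A violation.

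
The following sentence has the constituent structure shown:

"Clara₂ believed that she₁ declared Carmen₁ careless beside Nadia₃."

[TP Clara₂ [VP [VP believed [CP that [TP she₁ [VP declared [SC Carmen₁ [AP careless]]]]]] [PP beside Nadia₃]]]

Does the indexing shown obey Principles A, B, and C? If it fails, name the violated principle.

The two coindexed NPs are *she₁* and *Carmen₁*.
*Carmen₁* is an R-expression. Principle C requires it to be free everywhere.
*she₁* c-commands it and carries the same index.
The R-expression is bound → Principle C violation.

Principle C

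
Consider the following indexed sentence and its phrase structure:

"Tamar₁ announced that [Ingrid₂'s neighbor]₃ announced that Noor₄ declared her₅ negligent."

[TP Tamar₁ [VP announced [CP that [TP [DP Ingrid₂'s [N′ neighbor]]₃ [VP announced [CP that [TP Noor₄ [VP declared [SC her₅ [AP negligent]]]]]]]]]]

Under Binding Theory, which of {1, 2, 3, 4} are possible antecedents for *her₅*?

{1, 2, 3}

*her* is a pronoun, so Principle B applies: it must be free in its binding domain.
Binding domain of *her₅*: the embedded TP, whose subject is Noor₄.
*Tamar₁* c-commands the pronoun but from outside its binding domain, and is not c-commanded by it → coindexation permitted.
*Ingrid₂* and the pronoun do not c-command one another → neither Principle B nor Principle C is at stake; coindexation permitted.
*[Ingrid₂'s neighbor]₃* c-commands the pronoun but from outside its binding domain, and is not c-commanded by it → coindexation permitted.
*Noor₄* c-commands the pronoun within its binding domain → coindexation would violate Principle B.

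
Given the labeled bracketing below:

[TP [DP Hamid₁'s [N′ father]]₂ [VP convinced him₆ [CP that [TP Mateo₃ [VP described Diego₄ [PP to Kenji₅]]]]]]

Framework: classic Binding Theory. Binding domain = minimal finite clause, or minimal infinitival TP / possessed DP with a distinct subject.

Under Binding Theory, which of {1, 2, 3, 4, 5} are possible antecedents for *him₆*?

*him* is a pronoun, so Principle B applies: it must be free in its binding domain.
Binding domain of *him₆*: the matrix TP, whose subject is [Hamid₁'s father]₂.
*Hamid₁* and the pronoun do not c-command one another → neither Principle B nor Principle C is at stake; coindexation permitted.
*[Hamid₁'s father]₂* c-commands the pronoun within its binding domain → coindexation would violate Principle B.
*Mateo₃*: the pronoun c-commands this R-expression → coindexation would violate Principle C on *Mateo₃*.
*Diego₄*: the pronoun c-commands this R-expression → coindexation would violate Principle C on *Diego₄*.
*Kenji₅*: the pronoun c-commands this R-expression → coindexation would violate Principle C on *Kenji₅*.

{1}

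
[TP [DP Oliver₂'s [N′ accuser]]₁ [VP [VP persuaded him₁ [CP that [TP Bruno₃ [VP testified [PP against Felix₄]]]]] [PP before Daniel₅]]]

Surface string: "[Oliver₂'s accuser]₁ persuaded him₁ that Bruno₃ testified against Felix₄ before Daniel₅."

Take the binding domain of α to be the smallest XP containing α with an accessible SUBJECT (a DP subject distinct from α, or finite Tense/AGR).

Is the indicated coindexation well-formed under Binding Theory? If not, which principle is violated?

Principle B

The two coindexed NPs are *[Oliver₂'s accuser]₁* and *him₁*.
*him₁* is a pronoun. Its binding domain is the matrix TP, whose subject is [Oliver₂'s accuser]₁.
*[Oliver₂'s accuser]₁* c-commands it within that domain and carries the same index.
The pronoun is locally bound → Principle B violation.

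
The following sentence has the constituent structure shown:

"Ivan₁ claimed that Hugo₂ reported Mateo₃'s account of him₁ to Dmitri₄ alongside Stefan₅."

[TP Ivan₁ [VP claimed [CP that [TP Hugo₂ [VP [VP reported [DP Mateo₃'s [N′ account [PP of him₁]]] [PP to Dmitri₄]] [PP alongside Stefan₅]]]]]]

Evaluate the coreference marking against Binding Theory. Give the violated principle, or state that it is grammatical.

grammatical

The two coindexed NPs are *Ivan₁* and *him₁*.
*him₁* is a pronoun; its binding domain is the possessed DP, whose subject is Mateo₃. Within that domain it is c-commanded only by *Mateo₃*, which carries a different index — the pronoun is free locally, so Principle B holds.
*Ivan₁* is an R-expression; *him₁* does not c-command it, and no other NP shares its index, so Principle C is satisfied.
All principles are respected.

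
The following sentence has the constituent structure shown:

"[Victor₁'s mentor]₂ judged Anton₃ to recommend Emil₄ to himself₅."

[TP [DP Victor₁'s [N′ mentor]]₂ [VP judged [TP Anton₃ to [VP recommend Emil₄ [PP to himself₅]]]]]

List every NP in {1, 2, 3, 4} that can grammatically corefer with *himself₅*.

{3, 4}

*himself* is an anaphor, so Principle A applies: it must be bound in its binding domain.
Binding domain of *himself₅*: the embedded TP, whose subject is Anton₃.
*Victor₁* does not c-command the anaphor → cannot bind it.
*[Victor₁'s mentor]₂* c-commands the anaphor but is outside its binding domain → cannot satisfy Principle A.
*Anton₃* c-commands the anaphor within its binding domain → licit binder.
*Emil₄* c-commands the anaphor within its binding domain → licit binder.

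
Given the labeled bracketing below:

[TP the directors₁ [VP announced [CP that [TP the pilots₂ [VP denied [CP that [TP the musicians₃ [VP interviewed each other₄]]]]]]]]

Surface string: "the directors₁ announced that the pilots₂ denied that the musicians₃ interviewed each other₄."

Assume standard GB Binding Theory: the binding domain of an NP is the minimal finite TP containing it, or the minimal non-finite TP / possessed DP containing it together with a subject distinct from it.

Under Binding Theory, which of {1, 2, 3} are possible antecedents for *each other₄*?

*each other* is an anaphor, so Principle A applies: it must be bound in its binding domain.
Binding domain of *each other₄*: the embedded TP, whose subject is the musicians₃.
*the directors₁* c-commands the anaphor but is outside its binding domain → cannot satisfy Principle A.
*the pilots₂* c-commands the anaphor but is outside its binding domain → cannot satisfy Principle A.
*the musicians₃* c-commands the anaphor within its binding domain → licit binder.

{3}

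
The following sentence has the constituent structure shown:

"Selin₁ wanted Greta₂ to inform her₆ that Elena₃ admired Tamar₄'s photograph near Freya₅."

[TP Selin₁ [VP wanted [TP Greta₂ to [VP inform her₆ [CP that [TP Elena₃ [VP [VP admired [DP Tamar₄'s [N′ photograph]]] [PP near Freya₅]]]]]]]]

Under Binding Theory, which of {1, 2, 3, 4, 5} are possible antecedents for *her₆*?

{1}

*her* is a pronoun, so Principle B applies: it must be free in its binding domain.
Binding domain of *her₆*: the embedded TP, whose subject is Greta₂.
*Selin₁* c-commands the pronoun but from outside its binding domain, and is not c-commanded by it → coindexation permitted.
*Greta₂* c-commands the pronoun within its binding domain → coindexation would violate Principle B.
*Elena₃*: the pronoun c-commands this R-expression → coindexation would violate Principle C on *Elena₃*.
*Tamar₄*: the pronoun c-commands this R-expression → coindexation would violate Principle C on *Tamar₄*.
*Freya₅*: the pronoun c-commands this R-expression → coindexation would violate Principle C on *Freya₅*.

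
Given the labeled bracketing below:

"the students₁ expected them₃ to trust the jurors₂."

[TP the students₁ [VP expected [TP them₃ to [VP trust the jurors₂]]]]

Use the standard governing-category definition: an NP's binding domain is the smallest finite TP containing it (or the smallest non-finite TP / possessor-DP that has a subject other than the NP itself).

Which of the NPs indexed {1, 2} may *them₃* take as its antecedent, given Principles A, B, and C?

none

*them* is a pronoun, so Principle B applies: it must be free in its binding domain.
Binding domain of *them₃*: the matrix TP, whose subject is the students₁.
*the students₁* c-commands the pronoun within its binding domain → coindexation would violate Principle B.
*the jurors₂*: the pronoun c-commands this R-expression → coindexation would violate Principle C on *the jurors₂*.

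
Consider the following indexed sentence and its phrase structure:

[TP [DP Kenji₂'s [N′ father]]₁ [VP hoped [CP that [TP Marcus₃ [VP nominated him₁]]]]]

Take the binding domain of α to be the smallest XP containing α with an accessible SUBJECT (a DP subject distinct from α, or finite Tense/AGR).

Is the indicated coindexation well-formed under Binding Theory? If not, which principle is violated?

The two coindexed NPs are *[Kenji₂'s father]₁* and *him₁*.
*him₁* is a pronoun; its binding domain is the embedded TP, whose subject is Marcus₃. Within that domain it is c-commanded only by *Marcus₃*, which carries a different index — the pronoun is free locally, so Principle B holds.
*[Kenji₂'s father]₁* is an R-expression; *him₁* does not c-command it, and no other NP shares its index, so Principle C is satisfied.
All principles are respected.

grammatical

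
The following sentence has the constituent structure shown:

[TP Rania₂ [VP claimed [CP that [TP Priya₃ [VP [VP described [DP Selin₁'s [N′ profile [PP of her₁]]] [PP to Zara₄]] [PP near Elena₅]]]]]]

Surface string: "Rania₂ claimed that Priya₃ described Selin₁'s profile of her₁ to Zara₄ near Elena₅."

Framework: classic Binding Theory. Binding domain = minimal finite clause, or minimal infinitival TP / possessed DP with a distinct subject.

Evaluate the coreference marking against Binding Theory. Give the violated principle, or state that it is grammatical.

The two coindexed NPs are *Selin₁* and *her₁*.
*her₁* is a pronoun. Its binding domain is the possessed DP, whose subject is Selin₁.
*Selin₁* c-commands it within that domain and carries the same index.
The pronoun is locally bound → Principle B violation.

Principle B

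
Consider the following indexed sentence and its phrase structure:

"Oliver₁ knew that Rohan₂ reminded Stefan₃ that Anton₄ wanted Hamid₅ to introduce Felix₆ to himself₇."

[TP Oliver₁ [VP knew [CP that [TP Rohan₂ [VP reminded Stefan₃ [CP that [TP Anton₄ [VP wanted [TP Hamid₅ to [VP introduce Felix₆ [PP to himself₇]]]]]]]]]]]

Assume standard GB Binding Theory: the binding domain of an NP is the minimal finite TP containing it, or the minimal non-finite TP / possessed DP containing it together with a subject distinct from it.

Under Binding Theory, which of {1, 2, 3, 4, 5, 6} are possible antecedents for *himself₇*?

{5, 6}

*himself* is an anaphor, so Principle A applies: it must be bound in its binding domain.
Binding domain of *himself₇*: the embedded TP, whose subject is Hamid₅.
*Oliver₁* c-commands the anaphor but is outside its binding domain → cannot satisfy Principle A.
*Rohan₂* c-commands the anaphor but is outside its binding domain → cannot satisfy Principle A.
*Stefan₃* c-commands the anaphor but is outside its binding domain → cannot satisfy Principle A.
*Anton₄* c-commands the anaphor but is outside its binding domain → cannot satisfy Principle A.
*Hamid₅* c-commands the anaphor within its binding domain → licit binder.
*Felix₆* c-commands the anaphor within its binding domain → licit binder.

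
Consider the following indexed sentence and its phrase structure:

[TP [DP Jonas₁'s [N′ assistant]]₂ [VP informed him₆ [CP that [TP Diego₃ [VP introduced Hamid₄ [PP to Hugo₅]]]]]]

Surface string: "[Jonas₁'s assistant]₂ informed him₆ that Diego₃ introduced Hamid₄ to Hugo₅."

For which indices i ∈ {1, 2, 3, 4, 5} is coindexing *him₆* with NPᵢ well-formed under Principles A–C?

{1}

*him* is a pronoun, so Principle B applies: it must be free in its binding domain.
Binding domain of *him₆*: the matrix TP, whose subject is [Jonas₁'s assistant]₂.
*Jonas₁* and the pronoun do not c-command one another → neither Principle B nor Principle C is at stake; coindexation permitted.
*[Jonas₁'s assistant]₂* c-commands the pronoun within its binding domain → coindexation would violate Principle B.
*Diego₃*: the pronoun c-commands this R-expression → coindexation would violate Principle C on *Diego₃*.
*Hamid₄*: the pronoun c-commands this R-expression → coindexation would violate Principle C on *Hamid₄*.
*Hugo₅*: the pronoun c-commands this R-expression → coindexation would violate Principle C on *Hugo₅*.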